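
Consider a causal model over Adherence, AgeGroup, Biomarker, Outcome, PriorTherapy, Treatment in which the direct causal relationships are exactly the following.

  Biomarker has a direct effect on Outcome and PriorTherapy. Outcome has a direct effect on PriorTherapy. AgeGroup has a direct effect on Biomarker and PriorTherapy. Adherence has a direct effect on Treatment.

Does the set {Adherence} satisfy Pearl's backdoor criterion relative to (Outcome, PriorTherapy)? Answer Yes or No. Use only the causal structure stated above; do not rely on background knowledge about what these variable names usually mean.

No

Backdoor paths from Outcome to PriorTherapy (paths whose first edge points into Outcome):
  P1: Outcome <- Biomarker <- AgeGroup -> PriorTherapy
  P2: Outcome <- Biomarker -> PriorTherapy
Condition 1 (no descendant of Outcome in the set): holds — descendants of Outcome are {PriorTherapy}; none are in {Adherence}.
Condition 2 (every backdoor path blocked by {Adherence}):
  P1: open — no interior node is in the conditioning set.
  P2: open — no interior node is in the conditioning set.
{Adherence} does not satisfy the backdoor criterion.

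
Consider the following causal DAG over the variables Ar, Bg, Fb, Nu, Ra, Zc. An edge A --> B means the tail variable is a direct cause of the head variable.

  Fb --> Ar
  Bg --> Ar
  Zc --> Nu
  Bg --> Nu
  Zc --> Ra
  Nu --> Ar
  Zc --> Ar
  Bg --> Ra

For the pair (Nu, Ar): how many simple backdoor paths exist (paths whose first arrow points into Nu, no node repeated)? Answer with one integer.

A backdoor path from Nu to Ar is any simple undirected path whose first edge points into Nu (i.e. leaves Nu via a parent).
Parents of Nu: {Bg, Zc}.
Enumerating:
  P1: Nu <- Bg -> Ra <- Zc -> Ar
  P2: Nu <- Bg -> Ar
  P3: Nu <- Zc -> Ra <- Bg -> Ar
  P4: Nu <- Zc -> Ar
That exhausts the simple backdoor paths. Count: 4.

4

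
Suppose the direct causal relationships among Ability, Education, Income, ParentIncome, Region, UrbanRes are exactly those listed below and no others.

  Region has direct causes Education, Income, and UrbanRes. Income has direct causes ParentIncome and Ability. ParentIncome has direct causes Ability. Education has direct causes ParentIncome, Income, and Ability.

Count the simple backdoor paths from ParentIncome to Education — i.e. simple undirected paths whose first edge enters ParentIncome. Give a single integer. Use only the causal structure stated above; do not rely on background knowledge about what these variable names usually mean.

3

A backdoor path from ParentIncome to Education is any simple undirected path whose first edge points into ParentIncome (i.e. leaves ParentIncome via a parent).
Parents of ParentIncome: {Ability}.
Enumerating:
  P1: ParentIncome <- Ability -> Income -> Education
  P2: ParentIncome <- Ability -> Income -> Region <- Education
  P3: ParentIncome <- Ability -> Education
That exhausts the simple backdoor paths. Count: 3.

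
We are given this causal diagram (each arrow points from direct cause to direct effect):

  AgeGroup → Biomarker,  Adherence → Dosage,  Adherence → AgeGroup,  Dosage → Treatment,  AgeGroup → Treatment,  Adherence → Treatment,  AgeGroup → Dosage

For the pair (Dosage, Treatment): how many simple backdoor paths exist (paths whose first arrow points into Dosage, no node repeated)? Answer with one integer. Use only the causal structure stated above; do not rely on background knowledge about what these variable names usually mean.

A backdoor path from Dosage to Treatment is any simple undirected path whose first edge points into Dosage (i.e. leaves Dosage via a parent).
Parents of Dosage: {Adherence, AgeGroup}.
Enumerating:
  P1: Dosage <- Adherence -> AgeGroup -> Treatment
  P2: Dosage <- Adherence -> Treatment
  P3: Dosage <- AgeGroup <- Adherence -> Treatment
  P4: Dosage <- AgeGroup -> Treatment
That exhausts the simple backdoor paths. Count: 4.

4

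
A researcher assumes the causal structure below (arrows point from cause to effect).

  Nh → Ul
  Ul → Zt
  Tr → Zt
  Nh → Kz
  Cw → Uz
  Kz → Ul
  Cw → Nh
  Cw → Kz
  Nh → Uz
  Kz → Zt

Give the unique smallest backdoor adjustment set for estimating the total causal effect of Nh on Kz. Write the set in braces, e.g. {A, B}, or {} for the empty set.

Variables eligible for adjustment (non-descendants of Nh, excluding Nh and Kz): {Cw, Tr}.
Backdoor paths from Nh to Kz:
  P1: Nh <- Cw -> Kz
The empty set is not sufficient: P1 (Nh <- Cw -> Kz) has no collider blocking it and no conditioned non-collider, so it is open.
Try {Cw}:
  P1: blocked at fork node Cw ∈ conditioning set.
{Cw} contains no descendant of Nh and blocks every backdoor path.
No other singleton works — e.g. {Tr} leaves P1 open — so {Cw} is the unique smallest valid adjustment set.

{Cw}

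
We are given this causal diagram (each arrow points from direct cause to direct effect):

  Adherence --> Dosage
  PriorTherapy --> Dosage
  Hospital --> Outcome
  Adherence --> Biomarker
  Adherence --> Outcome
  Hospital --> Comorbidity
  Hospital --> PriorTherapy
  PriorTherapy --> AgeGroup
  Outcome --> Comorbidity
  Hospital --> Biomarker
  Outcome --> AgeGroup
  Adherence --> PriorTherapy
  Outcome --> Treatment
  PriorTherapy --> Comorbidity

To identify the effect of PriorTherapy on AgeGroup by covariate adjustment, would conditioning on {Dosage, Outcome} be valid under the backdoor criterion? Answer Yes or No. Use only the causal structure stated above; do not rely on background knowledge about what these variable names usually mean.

No

Backdoor paths from PriorTherapy to AgeGroup (paths whose first edge points into PriorTherapy):
  P1: PriorTherapy <- Adherence -> Biomarker <- Hospital -> Outcome -> AgeGroup
  P2: PriorTherapy <- Adherence -> Biomarker <- Hospital -> Comorbidity <- Outcome -> AgeGroup
  P3: PriorTherapy <- Adherence -> Outcome -> AgeGroup
  P4: PriorTherapy <- Hospital -> Biomarker <- Adherence -> Outcome -> AgeGroup
  P5: PriorTherapy <- Hospital -> Outcome -> AgeGroup
  P6: PriorTherapy <- Hospital -> Comorbidity <- Outcome -> AgeGroup
Condition 1 (no descendant of PriorTherapy in the set): FAILS — Dosage is a descendant of PriorTherapy.
Condition 2 (every backdoor path blocked by {Dosage, Outcome}):
  P1: blocked at collider Biomarker (neither it nor any descendant is in the conditioning set).
  P2: blocked at collider Biomarker (neither it nor any descendant is in the conditioning set).
  P3: blocked at chain node Outcome ∈ conditioning set.
  P4: blocked at collider Biomarker (neither it nor any descendant is in the conditioning set).
  P5: blocked at chain node Outcome ∈ conditioning set.
  P6: blocked at collider Comorbidity (neither it nor any descendant is in the conditioning set).
{Dosage, Outcome} does not satisfy the backdoor criterion.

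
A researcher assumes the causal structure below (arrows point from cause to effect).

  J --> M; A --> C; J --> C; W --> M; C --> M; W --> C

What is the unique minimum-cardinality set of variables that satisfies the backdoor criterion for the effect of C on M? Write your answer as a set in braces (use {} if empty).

Variables eligible for adjustment (non-descendants of C, excluding C and M): {A, J, W}.
Backdoor paths from C to M:
  P1: C <- W -> M
  P2: C <- J -> M
The empty set is not sufficient: P1 (C <- W -> M) has no collider blocking it and no conditioned non-collider, so it is open.
Try {J, W}:
  P1: blocked at fork node W ∈ conditioning set.
  P2: blocked at fork node J ∈ conditioning set.
{J, W} contains no descendant of C and blocks every backdoor path.
Every element of {J, W} is needed (dropping J leaves P2 open; dropping W leaves P1 open), so no proper subset is valid.
Among all size-2 subsets of the eligible variables, only {J, W} blocks every backdoor path, so it is the unique smallest valid adjustment set.

{J, W}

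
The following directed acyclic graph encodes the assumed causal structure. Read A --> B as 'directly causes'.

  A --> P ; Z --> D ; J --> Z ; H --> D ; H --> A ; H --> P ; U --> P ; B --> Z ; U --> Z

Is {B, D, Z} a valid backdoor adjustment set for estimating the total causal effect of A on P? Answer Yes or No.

Backdoor paths from A to P (paths whose first edge points into A):
  P1: A <- H -> D <- Z <- U -> P
  P2: A <- H -> P
Condition 1 (no descendant of A in the set): holds — descendants of A are {P}; none are in {B, D, Z}.
Condition 2 (every backdoor path blocked by {B, D, Z}):
  P1: blocked at chain node Z ∈ conditioning set.
  P2: open — no interior node is in the conditioning set.
{B, D, Z} does not satisfy the backdoor criterion.

No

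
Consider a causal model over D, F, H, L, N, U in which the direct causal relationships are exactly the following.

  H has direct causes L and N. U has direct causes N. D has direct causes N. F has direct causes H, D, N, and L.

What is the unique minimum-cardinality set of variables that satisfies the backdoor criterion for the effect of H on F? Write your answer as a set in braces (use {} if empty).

Variables eligible for adjustment (non-descendants of H, excluding H and F): {D, L, N, U}.
Backdoor paths from H to F:
  P1: H <- L -> F
  P2: H <- N -> D -> F
  P3: H <- N -> F
The empty set is not sufficient: P1 (H <- L -> F) has no collider blocking it and no conditioned non-collider, so it is open.
Try {L, N}:
  P1: blocked at fork node L ∈ conditioning set.
  P2: blocked at fork node N ∈ conditioning set.
  P3: blocked at fork node N ∈ conditioning set.
{L, N} contains no descendant of H and blocks every backdoor path.
Every element of {L, N} is needed (dropping L leaves P1 open; dropping N leaves P2 open), so no proper subset is valid.
Among all size-2 subsets of the eligible variables, only {L, N} blocks every backdoor path, so it is the unique smallest valid adjustment set.

{L, N}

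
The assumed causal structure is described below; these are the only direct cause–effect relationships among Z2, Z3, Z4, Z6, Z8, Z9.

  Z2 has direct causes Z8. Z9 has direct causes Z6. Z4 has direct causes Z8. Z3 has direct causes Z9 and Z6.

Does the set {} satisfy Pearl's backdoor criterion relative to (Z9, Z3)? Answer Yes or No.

No

Backdoor paths from Z9 to Z3 (paths whose first edge points into Z9):
  P1: Z9 <- Z6 -> Z3
Condition 1 (no descendant of Z9 in the set): holds — descendants of Z9 are {Z3}; none are in {}.
Condition 2 (every backdoor path blocked by {}):
  P1: open — no interior node is in the conditioning set.
{} does not satisfy the backdoor criterion.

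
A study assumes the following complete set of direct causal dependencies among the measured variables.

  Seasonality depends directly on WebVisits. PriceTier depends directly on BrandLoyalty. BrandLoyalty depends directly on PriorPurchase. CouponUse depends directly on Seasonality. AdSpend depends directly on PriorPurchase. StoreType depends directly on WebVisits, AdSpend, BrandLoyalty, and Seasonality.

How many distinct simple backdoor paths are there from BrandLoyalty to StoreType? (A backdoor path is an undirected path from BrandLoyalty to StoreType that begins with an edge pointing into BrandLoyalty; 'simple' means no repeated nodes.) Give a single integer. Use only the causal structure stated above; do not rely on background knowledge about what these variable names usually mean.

1

A backdoor path from BrandLoyalty to StoreType is any simple undirected path whose first edge points into BrandLoyalty (i.e. leaves BrandLoyalty via a parent).
Parents of BrandLoyalty: {PriorPurchase}.
Enumerating:
  P1: BrandLoyalty <- PriorPurchase -> AdSpend -> StoreType
That exhausts the simple backdoor paths. Count: 1.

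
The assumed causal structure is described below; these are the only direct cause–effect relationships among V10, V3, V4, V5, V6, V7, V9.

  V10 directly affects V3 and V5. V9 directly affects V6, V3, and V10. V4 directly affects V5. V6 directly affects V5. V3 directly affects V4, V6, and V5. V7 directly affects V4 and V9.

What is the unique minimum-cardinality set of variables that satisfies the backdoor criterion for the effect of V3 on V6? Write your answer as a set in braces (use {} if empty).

Variables eligible for adjustment (non-descendants of V3, excluding V3 and V6): {V10, V7, V9}.
Backdoor paths from V3 to V6:
  P1: V3 <- V9 <- V7 -> V4 -> V5 <- V6
  P2: V3 <- V9 -> V10 -> V5 <- V6
  P3: V3 <- V9 -> V6
  P4: V3 <- V10 <- V9 <- V7 -> V4 -> V5 <- V6
  P5: V3 <- V10 <- V9 -> V6
  P6: V3 <- V10 -> V5 <- V4 <- V7 -> V9 -> V6
  P7: V3 <- V10 -> V5 <- V6
The empty set is not sufficient: P3 (V3 <- V9 -> V6) has no collider blocking it and no conditioned non-collider, so it is open.
Try {V9}:
  P1: blocked at chain node V9 ∈ conditioning set.
  P2: blocked at fork node V9 ∈ conditioning set.
  P3: blocked at fork node V9 ∈ conditioning set.
  P4: blocked at chain node V9 ∈ conditioning set.
  P5: blocked at fork node V9 ∈ conditioning set.
  P6: blocked at collider V5 (neither it nor any descendant is in the conditioning set).
  P7: blocked at collider V5 (neither it nor any descendant is in the conditioning set).
{V9} contains no descendant of V3 and blocks every backdoor path.
No other singleton works — e.g. {V7} leaves P3 open — so {V9} is the unique smallest valid adjustment set.

{V9}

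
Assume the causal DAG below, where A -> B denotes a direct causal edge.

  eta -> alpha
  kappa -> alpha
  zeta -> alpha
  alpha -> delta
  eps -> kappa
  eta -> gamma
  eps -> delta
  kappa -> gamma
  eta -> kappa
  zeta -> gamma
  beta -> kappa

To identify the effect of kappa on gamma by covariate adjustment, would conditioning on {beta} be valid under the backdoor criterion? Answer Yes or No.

No

Backdoor paths from kappa to gamma (paths whose first edge points into kappa):
  P1: kappa <- eta -> alpha <- zeta -> gamma
  P2: kappa <- eta -> gamma
  P3: kappa <- eps -> delta <- alpha <- eta -> gamma
  P4: kappa <- eps -> delta <- alpha <- zeta -> gamma
Condition 1 (no descendant of kappa in the set): holds — descendants of kappa are {alpha, delta, gamma}; none are in {beta}.
Condition 2 (every backdoor path blocked by {beta}):
  P1: blocked at collider alpha (neither it nor any descendant is in the conditioning set).
  P2: open — no interior node is in the conditioning set.
  P3: blocked at collider delta (neither it nor any descendant is in the conditioning set).
  P4: blocked at collider delta (neither it nor any descendant is in the conditioning set).
{beta} does not satisfy the backdoor criterion.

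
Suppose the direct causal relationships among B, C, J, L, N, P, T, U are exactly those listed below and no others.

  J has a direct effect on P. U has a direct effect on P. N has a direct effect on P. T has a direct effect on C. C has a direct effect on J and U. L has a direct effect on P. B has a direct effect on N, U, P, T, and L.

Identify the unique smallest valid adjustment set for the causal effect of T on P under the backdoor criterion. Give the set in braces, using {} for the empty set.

Variables eligible for adjustment (non-descendants of T, excluding T and P): {B, L, N}.
Backdoor paths from T to P:
  P1: T <- B -> U <- C -> J -> P
  P2: T <- B -> U -> P
  P3: T <- B -> L -> P
  P4: T <- B -> N -> P
  P5: T <- B -> P
The empty set is not sufficient: P2 (T <- B -> U -> P) has no collider blocking it and no conditioned non-collider, so it is open.
Try {B}:
  P1: blocked at fork node B ∈ conditioning set.
  P2: blocked at fork node B ∈ conditioning set.
  P3: blocked at fork node B ∈ conditioning set.
  P4: blocked at fork node B ∈ conditioning set.
  P5: blocked at fork node B ∈ conditioning set.
{B} contains no descendant of T and blocks every backdoor path.
No other singleton works — e.g. {L} leaves P2 open — so {B} is the unique smallest valid adjustment set.

{B}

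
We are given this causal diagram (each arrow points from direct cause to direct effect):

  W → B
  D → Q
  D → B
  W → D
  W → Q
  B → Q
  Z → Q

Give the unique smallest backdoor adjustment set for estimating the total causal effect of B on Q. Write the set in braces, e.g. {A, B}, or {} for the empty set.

Variables eligible for adjustment (non-descendants of B, excluding B and Q): {D, W, Z}.
Backdoor paths from B to Q:
  P1: B <- W -> D -> Q
  P2: B <- W -> Q
  P3: B <- D <- W -> Q
  P4: B <- D -> Q
The empty set is not sufficient: P1 (B <- W -> D -> Q) has no collider blocking it and no conditioned non-collider, so it is open.
Try {D, W}:
  P1: blocked at fork node W ∈ conditioning set.
  P2: blocked at fork node W ∈ conditioning set.
  P3: blocked at chain node D ∈ conditioning set.
  P4: blocked at fork node D ∈ conditioning set.
{D, W} contains no descendant of B and blocks every backdoor path.
Every element of {D, W} is needed (dropping D leaves P4 open; dropping W leaves P2 open), so no proper subset is valid.
Among all size-2 subsets of the eligible variables, only {D, W} blocks every backdoor path, so it is the unique smallest valid adjustment set.

{D, W}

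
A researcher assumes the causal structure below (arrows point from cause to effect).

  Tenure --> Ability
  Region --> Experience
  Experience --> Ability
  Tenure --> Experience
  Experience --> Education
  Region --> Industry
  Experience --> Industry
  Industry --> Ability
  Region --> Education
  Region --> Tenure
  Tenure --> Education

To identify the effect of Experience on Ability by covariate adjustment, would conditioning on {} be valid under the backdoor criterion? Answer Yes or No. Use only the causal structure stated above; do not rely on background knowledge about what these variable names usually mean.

No

Backdoor paths from Experience to Ability (paths whose first edge points into Experience):
  P1: Experience <- Region -> Tenure -> Ability
  P2: Experience <- Region -> Industry -> Ability
  P3: Experience <- Region -> Education <- Tenure -> Ability
  P4: Experience <- Tenure <- Region -> Industry -> Ability
  P5: Experience <- Tenure -> Ability
  P6: Experience <- Tenure -> Education <- Region -> Industry -> Ability
Condition 1 (no descendant of Experience in the set): holds — descendants of Experience are {Ability, Education, Industry}; none are in {}.
Condition 2 (every backdoor path blocked by {}):
  P1: open — no interior node is in the conditioning set.
  P2: open — no interior node is in the conditioning set.
  P3: blocked at collider Education (neither it nor any descendant is in the conditioning set).
  P4: open — no interior node is in the conditioning set.
  P5: open — no interior node is in the conditioning set.
  P6: blocked at collider Education (neither it nor any descendant is in the conditioning set).
{} does not satisfy the backdoor criterion.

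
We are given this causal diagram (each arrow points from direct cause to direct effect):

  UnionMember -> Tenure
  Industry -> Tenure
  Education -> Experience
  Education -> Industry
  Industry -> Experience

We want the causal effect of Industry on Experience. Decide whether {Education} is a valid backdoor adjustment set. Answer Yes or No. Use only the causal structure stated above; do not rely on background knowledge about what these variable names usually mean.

Backdoor paths from Industry to Experience (paths whose first edge points into Industry):
  P1: Industry <- Education -> Experience
Condition 1 (no descendant of Industry in the set): holds — descendants of Industry are {Experience, Tenure}; none are in {Education}.
Condition 2 (every backdoor path blocked by {Education}):
  P1: blocked at fork node Education ∈ conditioning set.
{Education} satisfies the backdoor criterion.

Yes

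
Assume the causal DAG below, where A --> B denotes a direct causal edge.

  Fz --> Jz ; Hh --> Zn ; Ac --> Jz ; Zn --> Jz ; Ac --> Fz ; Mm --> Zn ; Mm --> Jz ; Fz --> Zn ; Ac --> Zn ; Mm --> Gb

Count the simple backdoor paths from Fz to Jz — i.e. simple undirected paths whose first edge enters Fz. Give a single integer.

A backdoor path from Fz to Jz is any simple undirected path whose first edge points into Fz (i.e. leaves Fz via a parent).
Parents of Fz: {Ac}.
Enumerating:
  P1: Fz <- Ac -> Zn <- Mm -> Jz
  P2: Fz <- Ac -> Zn -> Jz
  P3: Fz <- Ac -> Jz
That exhausts the simple backdoor paths. Count: 3.

3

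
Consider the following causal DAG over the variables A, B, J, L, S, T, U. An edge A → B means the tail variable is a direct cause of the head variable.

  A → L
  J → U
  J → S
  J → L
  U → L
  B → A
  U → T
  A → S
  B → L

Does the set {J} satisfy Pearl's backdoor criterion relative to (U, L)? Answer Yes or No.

Yes

Backdoor paths from U to L (paths whose first edge points into U):
  P1: U <- J -> L
  P2: U <- J -> S <- A <- B -> L
  P3: U <- J -> S <- A -> L
Condition 1 (no descendant of U in the set): holds — descendants of U are {L, T}; none are in {J}.
Condition 2 (every backdoor path blocked by {J}):
  P1: blocked at fork node J ∈ conditioning set.
  P2: blocked at fork node J ∈ conditioning set.
  P3: blocked at fork node J ∈ conditioning set.
{J} satisfies the backdoor criterion.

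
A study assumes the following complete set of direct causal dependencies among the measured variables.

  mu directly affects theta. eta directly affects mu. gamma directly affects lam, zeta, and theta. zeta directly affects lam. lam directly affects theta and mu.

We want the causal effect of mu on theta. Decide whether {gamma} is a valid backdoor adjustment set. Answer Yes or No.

No

Backdoor paths from mu to theta (paths whose first edge points into mu):
  P1: mu <- lam <- gamma -> theta
  P2: mu <- lam <- zeta <- gamma -> theta
  P3: mu <- lam -> theta
Condition 1 (no descendant of mu in the set): holds — descendants of mu are {theta}; none are in {gamma}.
Condition 2 (every backdoor path blocked by {gamma}):
  P1: blocked at fork node gamma ∈ conditioning set.
  P2: blocked at fork node gamma ∈ conditioning set.
  P3: open — no interior node is in the conditioning set.
{gamma} does not satisfy the backdoor criterion.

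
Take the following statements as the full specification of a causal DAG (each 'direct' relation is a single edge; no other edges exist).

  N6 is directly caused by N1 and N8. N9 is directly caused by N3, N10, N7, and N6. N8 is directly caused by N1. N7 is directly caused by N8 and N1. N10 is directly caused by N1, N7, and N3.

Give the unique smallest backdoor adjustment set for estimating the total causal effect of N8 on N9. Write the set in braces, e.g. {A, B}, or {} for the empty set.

Variables eligible for adjustment (non-descendants of N8, excluding N8 and N9): {N1, N3}.
Backdoor paths from N8 to N9:
  P1: N8 <- N1 -> N7 -> N10 <- N3 -> N9
  P2: N8 <- N1 -> N7 -> N10 -> N9
  P3: N8 <- N1 -> N7 -> N9
  P4: N8 <- N1 -> N6 -> N9
  P5: N8 <- N1 -> N10 <- N7 -> N9
  P6: N8 <- N1 -> N10 <- N3 -> N9
  P7: N8 <- N1 -> N10 -> N9
The empty set is not sufficient: P2 (N8 <- N1 -> N7 -> N10 -> N9) has no collider blocking it and no conditioned non-collider, so it is open.
Try {N1}:
  P1: blocked at fork node N1 ∈ conditioning set.
  P2: blocked at fork node N1 ∈ conditioning set.
  P3: blocked at fork node N1 ∈ conditioning set.
  P4: blocked at fork node N1 ∈ conditioning set.
  P5: blocked at fork node N1 ∈ conditioning set.
  P6: blocked at fork node N1 ∈ conditioning set.
  P7: blocked at fork node N1 ∈ conditioning set.
{N1} contains no descendant of N8 and blocks every backdoor path.
No other singleton works — e.g. {N3} leaves P2 open — so {N1} is the unique smallest valid adjustment set.

{N1}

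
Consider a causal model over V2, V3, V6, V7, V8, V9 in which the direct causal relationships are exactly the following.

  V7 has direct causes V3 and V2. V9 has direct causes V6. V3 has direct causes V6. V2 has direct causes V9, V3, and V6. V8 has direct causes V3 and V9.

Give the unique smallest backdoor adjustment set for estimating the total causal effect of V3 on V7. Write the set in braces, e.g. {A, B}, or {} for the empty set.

Variables eligible for adjustment (non-descendants of V3, excluding V3 and V7): {V6, V9}.
Backdoor paths from V3 to V7:
  P1: V3 <- V6 -> V9 -> V2 -> V7
  P2: V3 <- V6 -> V2 -> V7
The empty set is not sufficient: P1 (V3 <- V6 -> V9 -> V2 -> V7) has no collider blocking it and no conditioned non-collider, so it is open.
Try {V6}:
  P1: blocked at fork node V6 ∈ conditioning set.
  P2: blocked at fork node V6 ∈ conditioning set.
{V6} contains no descendant of V3 and blocks every backdoor path.
No other singleton works — e.g. {V9} leaves P2 open — so {V6} is the unique smallest valid adjustment set.

{V6}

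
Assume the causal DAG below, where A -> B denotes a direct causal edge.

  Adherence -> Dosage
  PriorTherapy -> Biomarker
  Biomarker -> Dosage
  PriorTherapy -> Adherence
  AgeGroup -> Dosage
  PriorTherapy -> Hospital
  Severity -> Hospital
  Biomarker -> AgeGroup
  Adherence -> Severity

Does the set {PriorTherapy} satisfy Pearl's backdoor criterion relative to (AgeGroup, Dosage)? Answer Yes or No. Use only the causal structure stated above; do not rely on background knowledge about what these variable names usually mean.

No

Backdoor paths from AgeGroup to Dosage (paths whose first edge points into AgeGroup):
  P1: AgeGroup <- Biomarker <- PriorTherapy -> Adherence -> Dosage
  P2: AgeGroup <- Biomarker <- PriorTherapy -> Hospital <- Severity <- Adherence -> Dosage
  P3: AgeGroup <- Biomarker -> Dosage
Condition 1 (no descendant of AgeGroup in the set): holds — descendants of AgeGroup are {Dosage}; none are in {PriorTherapy}.
Condition 2 (every backdoor path blocked by {PriorTherapy}):
  P1: blocked at fork node PriorTherapy ∈ conditioning set.
  P2: blocked at fork node PriorTherapy ∈ conditioning set.
  P3: open — no interior node is in the conditioning set.
{PriorTherapy} does not satisfy the backdoor criterion.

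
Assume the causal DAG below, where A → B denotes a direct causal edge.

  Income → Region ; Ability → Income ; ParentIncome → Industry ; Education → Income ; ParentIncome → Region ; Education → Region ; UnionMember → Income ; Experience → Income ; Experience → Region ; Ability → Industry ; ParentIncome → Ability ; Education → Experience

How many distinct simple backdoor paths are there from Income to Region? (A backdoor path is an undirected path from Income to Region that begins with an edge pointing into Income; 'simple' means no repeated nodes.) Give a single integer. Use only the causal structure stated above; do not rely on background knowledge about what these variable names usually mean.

A backdoor path from Income to Region is any simple undirected path whose first edge points into Income (i.e. leaves Income via a parent).
Parents of Income: {Ability, Education, Experience, UnionMember}.
Enumerating:
  P1: Income <- Education -> Experience -> Region
  P2: Income <- Education -> Region
  P3: Income <- Ability <- ParentIncome -> Region
  P4: Income <- Ability -> Industry <- ParentIncome -> Region
  P5: Income <- Experience <- Education -> Region
  P6: Income <- Experience -> Region
That exhausts the simple backdoor paths. Count: 6.

6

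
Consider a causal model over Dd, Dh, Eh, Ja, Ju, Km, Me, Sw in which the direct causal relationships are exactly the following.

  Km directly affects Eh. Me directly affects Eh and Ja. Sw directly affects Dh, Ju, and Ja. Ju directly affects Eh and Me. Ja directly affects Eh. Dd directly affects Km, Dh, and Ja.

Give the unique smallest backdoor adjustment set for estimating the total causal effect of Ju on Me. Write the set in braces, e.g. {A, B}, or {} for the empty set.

{}

Variables eligible for adjustment (non-descendants of Ju, excluding Ju and Me): {Dd, Dh, Km, Sw}.
Backdoor paths from Ju to Me:
  P1: Ju <- Sw -> Dh <- Dd -> Km -> Eh <- Me
  P2: Ju <- Sw -> Dh <- Dd -> Km -> Eh <- Ja <- Me
  P3: Ju <- Sw -> Dh <- Dd -> Ja <- Me
  P4: Ju <- Sw -> Dh <- Dd -> Ja -> Eh <- Me
  P5: Ju <- Sw -> Ja <- Dd -> Km -> Eh <- Me
  P6: Ju <- Sw -> Ja <- Me
  P7: Ju <- Sw -> Ja -> Eh <- Me
Each backdoor path contains an unconditioned collider, so every path is already blocked with the empty conditioning set:
  P1: blocked at collider Dh (neither it nor any descendant is in the conditioning set).
  P2: blocked at collider Dh (neither it nor any descendant is in the conditioning set).
  P3: blocked at collider Dh (neither it nor any descendant is in the conditioning set).
  P4: blocked at collider Dh (neither it nor any descendant is in the conditioning set).
  P5: blocked at collider Ja (neither it nor any descendant is in the conditioning set).
  P6: blocked at collider Ja (neither it nor any descendant is in the conditioning set).
  P7: blocked at collider Eh (neither it nor any descendant is in the conditioning set).
The empty set is therefore the unique smallest valid set.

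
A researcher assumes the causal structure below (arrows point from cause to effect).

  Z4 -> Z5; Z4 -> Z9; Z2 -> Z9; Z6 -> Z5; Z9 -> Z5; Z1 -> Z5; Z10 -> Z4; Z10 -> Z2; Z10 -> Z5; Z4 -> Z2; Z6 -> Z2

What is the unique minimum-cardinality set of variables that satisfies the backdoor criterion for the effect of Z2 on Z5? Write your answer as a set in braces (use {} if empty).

Variables eligible for adjustment (non-descendants of Z2, excluding Z2 and Z5): {Z1, Z10, Z4, Z6}.
Backdoor paths from Z2 to Z5:
  P1: Z2 <- Z10 -> Z4 -> Z9 -> Z5
  P2: Z2 <- Z10 -> Z4 -> Z5
  P3: Z2 <- Z10 -> Z5
  P4: Z2 <- Z4 <- Z10 -> Z5
  P5: Z2 <- Z4 -> Z9 -> Z5
  P6: Z2 <- Z4 -> Z5
  P7: Z2 <- Z6 -> Z5
The empty set is not sufficient: P1 (Z2 <- Z10 -> Z4 -> Z9 -> Z5) has no collider blocking it and no conditioned non-collider, so it is open.
Try {Z10, Z4, Z6}:
  P1: blocked at fork node Z10 ∈ conditioning set.
  P2: blocked at fork node Z10 ∈ conditioning set.
  P3: blocked at fork node Z10 ∈ conditioning set.
  P4: blocked at chain node Z4 ∈ conditioning set.
  P5: blocked at fork node Z4 ∈ conditioning set.
  P6: blocked at fork node Z4 ∈ conditioning set.
  P7: blocked at fork node Z6 ∈ conditioning set.
{Z10, Z4, Z6} contains no descendant of Z2 and blocks every backdoor path.
Every element of {Z10, Z4, Z6} is needed (dropping Z10 leaves P3 open; dropping Z4 leaves P5 open; dropping Z6 leaves P7 open), so no proper subset is valid.
Among all size-3 subsets of the eligible variables, only {Z10, Z4, Z6} blocks every backdoor path, so it is the unique smallest valid adjustment set.

{Z10, Z4, Z6}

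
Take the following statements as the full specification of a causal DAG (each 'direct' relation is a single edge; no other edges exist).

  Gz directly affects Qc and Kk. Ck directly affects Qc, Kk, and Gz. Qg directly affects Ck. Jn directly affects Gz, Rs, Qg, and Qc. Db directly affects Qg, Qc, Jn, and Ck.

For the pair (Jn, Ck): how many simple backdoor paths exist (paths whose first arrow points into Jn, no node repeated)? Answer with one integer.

5

A backdoor path from Jn to Ck is any simple undirected path whose first edge points into Jn (i.e. leaves Jn via a parent).
Parents of Jn: {Db}.
Enumerating:
  P1: Jn <- Db -> Qg -> Ck
  P2: Jn <- Db -> Ck
  P3: Jn <- Db -> Qc <- Ck
  P4: Jn <- Db -> Qc <- Gz <- Ck
  P5: Jn <- Db -> Qc <- Gz -> Kk <- Ck
That exhausts the simple backdoor paths. Count: 5.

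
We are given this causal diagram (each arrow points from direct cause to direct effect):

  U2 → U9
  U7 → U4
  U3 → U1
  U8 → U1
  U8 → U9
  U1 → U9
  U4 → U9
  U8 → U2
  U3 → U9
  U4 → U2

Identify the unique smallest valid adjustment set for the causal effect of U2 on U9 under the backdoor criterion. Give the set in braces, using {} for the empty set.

{U4, U8}

Variables eligible for adjustment (non-descendants of U2, excluding U2 and U9): {U1, U3, U4, U7, U8}.
Backdoor paths from U2 to U9:
  P1: U2 <- U8 -> U1 <- U3 -> U9
  P2: U2 <- U8 -> U1 -> U9
  P3: U2 <- U8 -> U9
  P4: U2 <- U4 -> U9
The empty set is not sufficient: P2 (U2 <- U8 -> U1 -> U9) has no collider blocking it and no conditioned non-collider, so it is open.
Try {U4, U8}:
  P1: blocked at fork node U8 ∈ conditioning set.
  P2: blocked at fork node U8 ∈ conditioning set.
  P3: blocked at fork node U8 ∈ conditioning set.
  P4: blocked at fork node U4 ∈ conditioning set.
{U4, U8} contains no descendant of U2 and blocks every backdoor path.
Every element of {U4, U8} is needed (dropping U4 leaves P4 open; dropping U8 leaves P2 open), so no proper subset is valid.
Among all size-2 subsets of the eligible variables, only {U4, U8} blocks every backdoor path, so it is the unique smallest valid adjustment set.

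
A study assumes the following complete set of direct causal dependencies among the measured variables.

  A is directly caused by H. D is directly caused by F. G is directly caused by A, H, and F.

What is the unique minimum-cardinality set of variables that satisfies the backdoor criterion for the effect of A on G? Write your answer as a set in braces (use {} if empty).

{H}

Variables eligible for adjustment (non-descendants of A, excluding A and G): {D, F, H}.
Backdoor paths from A to G:
  P1: A <- H -> G
The empty set is not sufficient: P1 (A <- H -> G) has no collider blocking it and no conditioned non-collider, so it is open.
Try {H}:
  P1: blocked at fork node H ∈ conditioning set.
{H} contains no descendant of A and blocks every backdoor path.
No other singleton works — e.g. {F} leaves P1 open — so {H} is the unique smallest valid adjustment set.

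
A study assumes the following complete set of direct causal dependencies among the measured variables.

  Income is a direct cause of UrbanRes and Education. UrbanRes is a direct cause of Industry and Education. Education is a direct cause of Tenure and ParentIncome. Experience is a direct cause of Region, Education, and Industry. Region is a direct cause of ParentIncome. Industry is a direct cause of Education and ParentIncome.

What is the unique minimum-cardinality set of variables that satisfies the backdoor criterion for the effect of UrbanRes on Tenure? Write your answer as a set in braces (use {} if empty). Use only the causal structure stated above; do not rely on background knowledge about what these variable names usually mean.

{Income}

Variables eligible for adjustment (non-descendants of UrbanRes, excluding UrbanRes and Tenure): {Experience, Income, Region}.
Backdoor paths from UrbanRes to Tenure:
  P1: UrbanRes <- Income -> Education -> Tenure
The empty set is not sufficient: P1 (UrbanRes <- Income -> Education -> Tenure) has no collider blocking it and no conditioned non-collider, so it is open.
Try {Income}:
  P1: blocked at fork node Income ∈ conditioning set.
{Income} contains no descendant of UrbanRes and blocks every backdoor path.
No other singleton works — e.g. {Experience} leaves P1 open — so {Income} is the unique smallest valid adjustment set.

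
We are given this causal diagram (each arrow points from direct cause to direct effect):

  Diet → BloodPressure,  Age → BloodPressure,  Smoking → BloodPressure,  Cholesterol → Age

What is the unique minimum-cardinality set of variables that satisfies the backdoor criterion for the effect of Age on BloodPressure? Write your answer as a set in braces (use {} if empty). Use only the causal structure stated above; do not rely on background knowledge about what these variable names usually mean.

{}

Variables eligible for adjustment (non-descendants of Age, excluding Age and BloodPressure): {Cholesterol, Diet, Smoking}.
Backdoor paths from Age to BloodPressure:
  (none)
With no backdoor paths the empty set already satisfies the criterion, and it is trivially minimal.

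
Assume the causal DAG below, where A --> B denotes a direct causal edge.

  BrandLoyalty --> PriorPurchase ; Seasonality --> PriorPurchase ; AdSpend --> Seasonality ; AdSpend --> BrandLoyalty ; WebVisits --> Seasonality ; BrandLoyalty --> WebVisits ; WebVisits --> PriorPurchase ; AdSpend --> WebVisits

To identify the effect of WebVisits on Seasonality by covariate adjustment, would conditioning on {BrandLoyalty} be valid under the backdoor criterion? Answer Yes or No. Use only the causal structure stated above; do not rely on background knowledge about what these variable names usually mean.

No

Backdoor paths from WebVisits to Seasonality (paths whose first edge points into WebVisits):
  P1: WebVisits <- AdSpend -> BrandLoyalty -> PriorPurchase <- Seasonality
  P2: WebVisits <- AdSpend -> Seasonality
  P3: WebVisits <- BrandLoyalty <- AdSpend -> Seasonality
  P4: WebVisits <- BrandLoyalty -> PriorPurchase <- Seasonality
Condition 1 (no descendant of WebVisits in the set): holds — descendants of WebVisits are {PriorPurchase, Seasonality}; none are in {BrandLoyalty}.
Condition 2 (every backdoor path blocked by {BrandLoyalty}):
  P1: blocked at chain node BrandLoyalty ∈ conditioning set.
  P2: open — no interior node is in the conditioning set.
  P3: blocked at chain node BrandLoyalty ∈ conditioning set.
  P4: blocked at fork node BrandLoyalty ∈ conditioning set.
{BrandLoyalty} does not satisfy the backdoor criterion.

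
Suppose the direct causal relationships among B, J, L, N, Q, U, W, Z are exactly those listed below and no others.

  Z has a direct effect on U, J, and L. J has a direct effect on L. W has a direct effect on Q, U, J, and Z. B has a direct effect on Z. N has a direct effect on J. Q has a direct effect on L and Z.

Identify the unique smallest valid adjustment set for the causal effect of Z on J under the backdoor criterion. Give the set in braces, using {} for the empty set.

Variables eligible for adjustment (non-descendants of Z, excluding Z and J): {B, N, Q, W}.
Backdoor paths from Z to J:
  P1: Z <- W -> Q -> L <- J
  P2: Z <- W -> J
  P3: Z <- Q <- W -> J
  P4: Z <- Q -> L <- J
The empty set is not sufficient: P2 (Z <- W -> J) has no collider blocking it and no conditioned non-collider, so it is open.
Try {W}:
  P1: blocked at fork node W ∈ conditioning set.
  P2: blocked at fork node W ∈ conditioning set.
  P3: blocked at fork node W ∈ conditioning set.
  P4: blocked at collider L (neither it nor any descendant is in the conditioning set).
{W} contains no descendant of Z and blocks every backdoor path.
No other singleton works — e.g. {B} leaves P2 open — so {W} is the unique smallest valid adjustment set.

{W}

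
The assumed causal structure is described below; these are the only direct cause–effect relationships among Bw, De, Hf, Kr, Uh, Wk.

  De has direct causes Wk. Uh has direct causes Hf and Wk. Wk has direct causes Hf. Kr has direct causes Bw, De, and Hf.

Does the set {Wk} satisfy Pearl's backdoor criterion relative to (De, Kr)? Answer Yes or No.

Backdoor paths from De to Kr (paths whose first edge points into De):
  P1: De <- Wk <- Hf -> Kr
  P2: De <- Wk -> Uh <- Hf -> Kr
Condition 1 (no descendant of De in the set): holds — descendants of De are {Kr}; none are in {Wk}.
Condition 2 (every backdoor path blocked by {Wk}):
  P1: blocked at chain node Wk ∈ conditioning set.
  P2: blocked at fork node Wk ∈ conditioning set.
{Wk} satisfies the backdoor criterion.

Yes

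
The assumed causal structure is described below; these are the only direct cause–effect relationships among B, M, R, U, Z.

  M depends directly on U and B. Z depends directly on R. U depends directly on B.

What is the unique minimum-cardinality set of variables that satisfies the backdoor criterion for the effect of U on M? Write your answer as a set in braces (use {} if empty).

{B}

Variables eligible for adjustment (non-descendants of U, excluding U and M): {B, R, Z}.
Backdoor paths from U to M:
  P1: U <- B -> M
The empty set is not sufficient: P1 (U <- B -> M) has no collider blocking it and no conditioned non-collider, so it is open.
Try {B}:
  P1: blocked at fork node B ∈ conditioning set.
{B} contains no descendant of U and blocks every backdoor path.
No other singleton works — e.g. {R} leaves P1 open — so {B} is the unique smallest valid adjustment set.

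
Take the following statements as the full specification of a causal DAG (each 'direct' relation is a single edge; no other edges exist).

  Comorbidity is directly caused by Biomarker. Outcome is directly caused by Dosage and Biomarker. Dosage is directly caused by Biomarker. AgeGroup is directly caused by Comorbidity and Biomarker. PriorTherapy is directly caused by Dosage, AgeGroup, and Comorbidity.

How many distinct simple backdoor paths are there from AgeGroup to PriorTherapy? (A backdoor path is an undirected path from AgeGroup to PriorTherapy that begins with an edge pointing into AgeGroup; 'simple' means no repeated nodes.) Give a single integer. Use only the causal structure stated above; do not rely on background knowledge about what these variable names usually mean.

A backdoor path from AgeGroup to PriorTherapy is any simple undirected path whose first edge points into AgeGroup (i.e. leaves AgeGroup via a parent).
Parents of AgeGroup: {Biomarker, Comorbidity}.
Enumerating:
  P1: AgeGroup <- Biomarker -> Comorbidity -> PriorTherapy
  P2: AgeGroup <- Biomarker -> Dosage -> PriorTherapy
  P3: AgeGroup <- Biomarker -> Outcome <- Dosage -> PriorTherapy
  P4: AgeGroup <- Comorbidity <- Biomarker -> Dosage -> PriorTherapy
  P5: AgeGroup <- Comorbidity <- Biomarker -> Outcome <- Dosage -> PriorTherapy
  P6: AgeGroup <- Comorbidity -> PriorTherapy
That exhausts the simple backdoor paths. Count: 6.

6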